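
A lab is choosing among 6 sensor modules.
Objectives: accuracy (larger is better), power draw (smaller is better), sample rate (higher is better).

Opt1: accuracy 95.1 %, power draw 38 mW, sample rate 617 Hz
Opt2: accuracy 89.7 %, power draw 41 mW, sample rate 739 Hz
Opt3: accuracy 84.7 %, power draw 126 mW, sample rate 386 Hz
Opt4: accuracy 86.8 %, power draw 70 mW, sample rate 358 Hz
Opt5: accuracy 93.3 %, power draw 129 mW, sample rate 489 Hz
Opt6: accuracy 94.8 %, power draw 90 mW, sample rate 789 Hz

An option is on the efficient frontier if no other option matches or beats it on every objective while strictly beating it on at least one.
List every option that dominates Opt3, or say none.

Opt1, Opt2, Opt6

Opt1: accuracy 95.1≥84.7, power draw 38≤126, sample rate 617≥386 — dominates Opt3.
Opt2: accuracy 89.7≥84.7, power draw 41≤126, sample rate 739≥386 — dominates Opt3.
Opt6: accuracy 94.8≥84.7, power draw 90≤126, sample rate 789≥386 — dominates Opt3.
Others (Opt4, Opt5) are each worse than Opt3 on at least one objective.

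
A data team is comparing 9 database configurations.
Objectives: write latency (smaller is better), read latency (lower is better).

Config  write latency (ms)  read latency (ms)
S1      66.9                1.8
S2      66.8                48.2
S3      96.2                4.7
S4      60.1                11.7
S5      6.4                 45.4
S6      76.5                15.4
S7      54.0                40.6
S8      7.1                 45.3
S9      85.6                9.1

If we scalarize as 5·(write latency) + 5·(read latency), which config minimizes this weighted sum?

S5

S1: 5·66.9 + 5·1.8 = 343.5
S2: 5·66.8 + 5·48.2 = 575.0
S3: 5·96.2 + 5·4.7 = 504.5
S4: 5·60.1 + 5·11.7 = 359.0
S5: 5·6.4 + 5·45.4 = 259.0
S6: 5·76.5 + 5·15.4 = 459.5
S7: 5·54.0 + 5·40.6 = 473.0
S8: 5·7.1 + 5·45.3 = 262.0
S9: 5·85.6 + 5·9.1 = 473.5
Lowest: S5 at 259.0.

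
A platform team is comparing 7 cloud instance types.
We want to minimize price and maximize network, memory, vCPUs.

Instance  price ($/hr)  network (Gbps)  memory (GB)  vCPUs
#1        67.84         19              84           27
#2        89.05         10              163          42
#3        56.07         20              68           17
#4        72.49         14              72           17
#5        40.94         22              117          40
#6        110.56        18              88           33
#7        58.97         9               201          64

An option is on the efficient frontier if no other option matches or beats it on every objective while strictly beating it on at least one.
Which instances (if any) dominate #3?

#5: price 40.94≤56.07, network 22≥20, memory 117≥68, vCPUs 40≥17 — dominates #3.
Others (#1, #2, #4, #6, #7) are each worse than #3 on at least one objective.

#5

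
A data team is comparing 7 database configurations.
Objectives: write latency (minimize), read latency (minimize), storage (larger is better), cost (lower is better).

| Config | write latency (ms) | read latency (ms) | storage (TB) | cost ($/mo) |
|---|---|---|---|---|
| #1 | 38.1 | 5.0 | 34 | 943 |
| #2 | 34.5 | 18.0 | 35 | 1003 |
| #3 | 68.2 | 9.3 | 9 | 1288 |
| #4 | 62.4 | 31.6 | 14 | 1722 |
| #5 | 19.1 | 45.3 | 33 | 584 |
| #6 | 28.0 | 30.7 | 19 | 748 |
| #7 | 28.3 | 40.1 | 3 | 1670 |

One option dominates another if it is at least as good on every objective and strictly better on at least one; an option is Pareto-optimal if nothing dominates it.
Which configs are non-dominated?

#1, #2, #5, #6

#1: not dominated (best read latency).
#2: not dominated (best storage).
#3: dominated by #1 (write latency 38.1≤68.2, read latency 5.0≤9.3, storage 34≥9, cost 943≤1288).
#4: dominated by #1 (write latency 38.1≤62.4, read latency 5.0≤31.6, storage 34≥14, cost 943≤1722).
#5: not dominated (best write latency).
#6: not dominated.
#7: dominated by #6 (write latency 28.0≤28.3, read latency 30.7≤40.1, storage 19≥3, cost 748≤1670).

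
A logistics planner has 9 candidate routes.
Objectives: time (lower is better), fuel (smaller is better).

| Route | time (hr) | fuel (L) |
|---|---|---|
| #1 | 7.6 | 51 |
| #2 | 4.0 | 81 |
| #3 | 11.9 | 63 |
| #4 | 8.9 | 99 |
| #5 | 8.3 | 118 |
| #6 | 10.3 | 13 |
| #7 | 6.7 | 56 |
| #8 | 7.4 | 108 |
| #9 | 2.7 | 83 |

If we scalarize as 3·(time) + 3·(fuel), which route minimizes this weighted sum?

#6

#1: 3·7.6 + 3·51 = 175.8
#2: 3·4.0 + 3·81 = 255.0
#3: 3·11.9 + 3·63 = 224.7
#4: 3·8.9 + 3·99 = 323.7
#5: 3·8.3 + 3·118 = 378.9
#6: 3·10.3 + 3·13 = 69.9
#7: 3·6.7 + 3·56 = 188.1
#8: 3·7.4 + 3·108 = 346.2
#9: 3·2.7 + 3·83 = 257.1
Lowest: #6 at 69.9.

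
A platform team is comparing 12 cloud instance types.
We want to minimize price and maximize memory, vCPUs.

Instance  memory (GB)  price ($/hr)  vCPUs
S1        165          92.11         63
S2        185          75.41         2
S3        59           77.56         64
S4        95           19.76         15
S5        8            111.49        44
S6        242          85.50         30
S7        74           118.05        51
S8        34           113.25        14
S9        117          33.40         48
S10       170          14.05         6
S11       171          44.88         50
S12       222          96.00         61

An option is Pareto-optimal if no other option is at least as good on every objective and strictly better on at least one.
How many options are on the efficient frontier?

9

S1: not dominated.
S2: not dominated.
S3: not dominated (best vCPUs).
S4: not dominated.
S5: dominated by S1 (memory 165≥8, price 92.11≤111.49, vCPUs 63≥44).
S6: not dominated (best memory).
S7: dominated by S1 (memory 165≥74, price 92.11≤118.05, vCPUs 63≥51).
S8: dominated by S1 (memory 165≥34, price 92.11≤113.25, vCPUs 63≥14).
S9: not dominated.
S10: not dominated (best price).
S11: not dominated.
S12: not dominated.
Pareto-optimal: S1, S2, S3, S4, S6, S9, S10, S11, S12 → 9.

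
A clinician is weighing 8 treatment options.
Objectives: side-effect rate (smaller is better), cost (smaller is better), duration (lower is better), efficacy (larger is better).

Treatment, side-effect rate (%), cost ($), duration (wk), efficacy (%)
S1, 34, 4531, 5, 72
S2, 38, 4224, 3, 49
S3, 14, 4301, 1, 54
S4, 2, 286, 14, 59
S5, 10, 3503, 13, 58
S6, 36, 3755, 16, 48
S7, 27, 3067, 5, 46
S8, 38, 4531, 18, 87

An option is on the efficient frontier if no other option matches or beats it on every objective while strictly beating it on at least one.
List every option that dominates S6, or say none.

S4, S5

S4: side-effect rate 2≤36, cost 286≤3755, duration 14≤16, efficacy 59≥48 — dominates S6.
S5: side-effect rate 10≤36, cost 3503≤3755, duration 13≤16, efficacy 58≥48 — dominates S6.
Others (S1, S2, S3, S7, S8) are each worse than S6 on at least one objective.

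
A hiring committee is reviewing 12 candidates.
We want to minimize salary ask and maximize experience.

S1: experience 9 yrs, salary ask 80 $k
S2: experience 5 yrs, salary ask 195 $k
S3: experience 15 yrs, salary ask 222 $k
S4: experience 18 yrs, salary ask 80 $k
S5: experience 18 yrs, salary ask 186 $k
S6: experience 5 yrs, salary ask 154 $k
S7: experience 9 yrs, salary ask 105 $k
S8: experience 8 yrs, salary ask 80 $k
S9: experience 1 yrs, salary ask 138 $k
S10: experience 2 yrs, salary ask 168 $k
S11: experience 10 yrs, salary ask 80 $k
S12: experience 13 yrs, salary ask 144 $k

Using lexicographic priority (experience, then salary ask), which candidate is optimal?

S4

First maximize experience: best is 18, kept {S4, S5}.
Then minimize salary ask: best is 80, kept {S4}.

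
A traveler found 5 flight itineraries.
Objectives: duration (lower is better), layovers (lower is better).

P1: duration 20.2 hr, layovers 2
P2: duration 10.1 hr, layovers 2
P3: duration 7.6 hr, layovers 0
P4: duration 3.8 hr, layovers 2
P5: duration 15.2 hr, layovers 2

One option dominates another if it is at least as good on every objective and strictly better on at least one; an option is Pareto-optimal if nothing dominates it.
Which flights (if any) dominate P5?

P2, P3, P4

P2: duration 10.1≤15.2, layovers 2≤2 — dominates P5.
P3: duration 7.6≤15.2, layovers 0≤2 — dominates P5.
P4: duration 3.8≤15.2, layovers 2≤2 — dominates P5.
Others (P1) are each worse than P5 on at least one objective.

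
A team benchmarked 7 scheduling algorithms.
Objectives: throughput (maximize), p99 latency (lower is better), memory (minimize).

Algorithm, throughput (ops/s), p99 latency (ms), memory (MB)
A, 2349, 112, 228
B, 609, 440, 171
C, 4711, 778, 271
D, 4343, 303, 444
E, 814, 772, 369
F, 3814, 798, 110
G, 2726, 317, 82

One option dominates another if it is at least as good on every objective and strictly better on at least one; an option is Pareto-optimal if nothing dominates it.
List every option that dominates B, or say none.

G: throughput 2726≥609, p99 latency 317≤440, memory 82≤171 — dominates B.
Others (A, C, D, E, F) are each worse than B on at least one objective.

G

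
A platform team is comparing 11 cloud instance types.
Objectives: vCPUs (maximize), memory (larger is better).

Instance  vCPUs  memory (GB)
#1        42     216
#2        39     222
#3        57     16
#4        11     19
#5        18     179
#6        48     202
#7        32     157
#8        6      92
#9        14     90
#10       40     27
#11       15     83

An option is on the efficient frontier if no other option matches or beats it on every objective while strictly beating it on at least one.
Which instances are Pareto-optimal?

#1, #2, #3, #6

#1: not dominated.
#2: not dominated (best memory).
#3: not dominated (best vCPUs).
#4: dominated by #1 (vCPUs 42≥11, memory 216≥19).
#5: dominated by #1 (vCPUs 42≥18, memory 216≥179).
#6: not dominated.
#7: dominated by #1 (vCPUs 42≥32, memory 216≥157).
#8: dominated by #1 (vCPUs 42≥6, memory 216≥92).
#9: dominated by #1 (vCPUs 42≥14, memory 216≥90).
#10: dominated by #1 (vCPUs 42≥40, memory 216≥27).
#11: dominated by #1 (vCPUs 42≥15, memory 216≥83).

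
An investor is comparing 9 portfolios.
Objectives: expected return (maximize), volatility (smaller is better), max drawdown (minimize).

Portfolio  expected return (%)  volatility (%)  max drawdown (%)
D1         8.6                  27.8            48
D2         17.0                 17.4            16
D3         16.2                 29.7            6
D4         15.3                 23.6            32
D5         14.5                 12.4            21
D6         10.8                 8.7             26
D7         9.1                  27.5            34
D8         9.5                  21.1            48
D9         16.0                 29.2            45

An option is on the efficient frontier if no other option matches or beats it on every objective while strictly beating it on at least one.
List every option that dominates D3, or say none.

none

D1: worse on expected return (8.6 vs 16.2).
D2: worse on max drawdown (16 vs 6).
D4: worse on expected return (15.3 vs 16.2).
D5: worse on expected return (14.5 vs 16.2).
D6: worse on expected return (10.8 vs 16.2).
D7: worse on expected return (9.1 vs 16.2).
D8: worse on expected return (9.5 vs 16.2).
D9: worse on expected return (16.0 vs 16.2).
No option dominates D3.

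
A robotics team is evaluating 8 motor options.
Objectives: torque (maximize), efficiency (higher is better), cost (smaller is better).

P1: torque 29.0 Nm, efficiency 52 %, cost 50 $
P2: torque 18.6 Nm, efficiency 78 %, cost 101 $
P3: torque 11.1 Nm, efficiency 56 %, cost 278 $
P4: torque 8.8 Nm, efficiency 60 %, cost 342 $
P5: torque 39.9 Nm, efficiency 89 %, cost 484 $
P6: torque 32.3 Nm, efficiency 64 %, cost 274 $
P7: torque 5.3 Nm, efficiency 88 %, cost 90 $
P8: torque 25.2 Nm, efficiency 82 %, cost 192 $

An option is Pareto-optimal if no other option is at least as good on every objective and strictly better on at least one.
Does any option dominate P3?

P2 vs P3: torque 18.6≥11.1, efficiency 78≥56, cost 101≤278 — P2 is at least as good on every objective and strictly better on at least one, so P2 dominates P3.

Yes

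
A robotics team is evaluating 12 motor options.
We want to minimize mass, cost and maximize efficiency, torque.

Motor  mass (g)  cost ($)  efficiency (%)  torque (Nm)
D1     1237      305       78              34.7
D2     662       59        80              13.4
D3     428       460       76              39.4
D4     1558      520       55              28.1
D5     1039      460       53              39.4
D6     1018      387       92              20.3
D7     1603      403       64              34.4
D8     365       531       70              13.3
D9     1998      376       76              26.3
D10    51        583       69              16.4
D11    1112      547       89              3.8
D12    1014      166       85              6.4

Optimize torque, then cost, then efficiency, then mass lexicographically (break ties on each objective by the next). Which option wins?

D3

First maximize torque: best is 39.4, kept {D3, D5}.
Then minimize cost: best is 460, kept {D3, D5}.
Then maximize efficiency: best is 76, kept {D3}.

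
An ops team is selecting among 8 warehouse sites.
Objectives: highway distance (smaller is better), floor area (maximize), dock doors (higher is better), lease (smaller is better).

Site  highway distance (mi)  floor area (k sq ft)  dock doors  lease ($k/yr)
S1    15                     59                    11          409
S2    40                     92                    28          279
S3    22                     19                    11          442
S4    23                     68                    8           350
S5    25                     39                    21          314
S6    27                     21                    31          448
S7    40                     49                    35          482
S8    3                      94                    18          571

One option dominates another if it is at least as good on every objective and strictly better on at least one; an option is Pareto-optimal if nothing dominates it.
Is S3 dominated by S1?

S1 vs S3: highway distance 15≤22, floor area 59≥19, dock doors 11≥11, lease 409≤442 — S1 is at least as good on every objective with at least one strict improvement.

Yes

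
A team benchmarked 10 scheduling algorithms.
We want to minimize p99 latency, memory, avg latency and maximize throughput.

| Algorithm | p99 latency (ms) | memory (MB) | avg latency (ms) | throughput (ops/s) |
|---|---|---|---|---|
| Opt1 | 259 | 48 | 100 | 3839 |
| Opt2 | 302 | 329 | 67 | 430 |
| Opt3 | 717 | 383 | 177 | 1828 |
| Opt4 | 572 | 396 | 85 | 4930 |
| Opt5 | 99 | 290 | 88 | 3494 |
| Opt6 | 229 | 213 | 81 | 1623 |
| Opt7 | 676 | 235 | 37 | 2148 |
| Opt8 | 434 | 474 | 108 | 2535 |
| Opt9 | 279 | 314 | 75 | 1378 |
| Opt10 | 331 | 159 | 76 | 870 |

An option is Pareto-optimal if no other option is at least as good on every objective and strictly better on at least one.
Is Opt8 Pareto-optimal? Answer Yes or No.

Opt1 vs Opt8: p99 latency 259≤434, memory 48≤474, avg latency 100≤108, throughput 3839≥2535 — Opt1 is at least as good on every objective and strictly better on at least one, so Opt1 dominates Opt8.

No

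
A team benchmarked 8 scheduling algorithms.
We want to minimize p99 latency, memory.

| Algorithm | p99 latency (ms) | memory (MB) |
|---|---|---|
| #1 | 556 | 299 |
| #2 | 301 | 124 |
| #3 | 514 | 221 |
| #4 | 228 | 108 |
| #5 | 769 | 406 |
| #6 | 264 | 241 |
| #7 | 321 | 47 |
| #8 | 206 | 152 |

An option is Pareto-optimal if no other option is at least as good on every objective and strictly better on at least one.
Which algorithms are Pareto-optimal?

#4, #7, #8

#1: dominated by #2 (p99 latency 301≤556, memory 124≤299).
#2: dominated by #4 (p99 latency 228≤301, memory 108≤124).
#3: dominated by #2 (p99 latency 301≤514, memory 124≤221).
#4: not dominated.
#5: dominated by #1 (p99 latency 556≤769, memory 299≤406).
#6: dominated by #4 (p99 latency 228≤264, memory 108≤241).
#7: not dominated (best memory).
#8: not dominated (best p99 latency).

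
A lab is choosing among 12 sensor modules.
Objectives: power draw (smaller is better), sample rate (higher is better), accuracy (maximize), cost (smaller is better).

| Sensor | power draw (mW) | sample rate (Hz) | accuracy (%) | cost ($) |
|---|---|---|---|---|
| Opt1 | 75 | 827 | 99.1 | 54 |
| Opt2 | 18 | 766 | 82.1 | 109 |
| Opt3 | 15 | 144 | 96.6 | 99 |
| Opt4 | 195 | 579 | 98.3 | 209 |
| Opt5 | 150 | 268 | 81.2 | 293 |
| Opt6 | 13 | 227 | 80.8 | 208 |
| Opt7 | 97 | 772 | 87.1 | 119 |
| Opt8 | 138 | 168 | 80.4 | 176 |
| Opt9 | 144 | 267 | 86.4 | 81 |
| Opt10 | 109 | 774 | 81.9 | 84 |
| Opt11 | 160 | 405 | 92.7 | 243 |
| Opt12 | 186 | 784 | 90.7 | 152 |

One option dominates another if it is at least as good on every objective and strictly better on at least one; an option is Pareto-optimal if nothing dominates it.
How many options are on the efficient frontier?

Opt1: not dominated (best sample rate).
Opt2: not dominated.
Opt3: not dominated.
Opt4: dominated by Opt1 (power draw 75≤195, sample rate 827≥579, accuracy 99.1≥98.3, cost 54≤209).
Opt5: dominated by Opt1 (power draw 75≤150, sample rate 827≥268, accuracy 99.1≥81.2, cost 54≤293).
Opt6: not dominated (best power draw).
Opt7: dominated by Opt1 (power draw 75≤97, sample rate 827≥772, accuracy 99.1≥87.1, cost 54≤119).
Opt8: dominated by Opt1 (power draw 75≤138, sample rate 827≥168, accuracy 99.1≥80.4, cost 54≤176).
Opt9: dominated by Opt1 (power draw 75≤144, sample rate 827≥267, accuracy 99.1≥86.4, cost 54≤81).
Opt10: dominated by Opt1 (power draw 75≤109, sample rate 827≥774, accuracy 99.1≥81.9, cost 54≤84).
Opt11: dominated by Opt1 (power draw 75≤160, sample rate 827≥405, accuracy 99.1≥92.7, cost 54≤243).
Opt12: dominated by Opt1 (power draw 75≤186, sample rate 827≥784, accuracy 99.1≥90.7, cost 54≤152).
Pareto-optimal: Opt1, Opt2, Opt3, Opt6 → 4.

4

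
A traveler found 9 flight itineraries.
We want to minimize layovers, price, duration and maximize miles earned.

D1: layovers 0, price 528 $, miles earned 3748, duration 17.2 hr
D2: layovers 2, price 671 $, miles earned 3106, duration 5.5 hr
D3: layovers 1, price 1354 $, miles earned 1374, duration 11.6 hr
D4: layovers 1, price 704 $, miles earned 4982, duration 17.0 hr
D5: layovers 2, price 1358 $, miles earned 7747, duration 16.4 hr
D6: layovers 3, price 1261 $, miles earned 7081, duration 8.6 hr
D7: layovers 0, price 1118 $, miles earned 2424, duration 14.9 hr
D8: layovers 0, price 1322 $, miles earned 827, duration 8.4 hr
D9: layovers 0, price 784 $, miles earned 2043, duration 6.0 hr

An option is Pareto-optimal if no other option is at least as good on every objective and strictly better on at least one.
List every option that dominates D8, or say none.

D9

D9: layovers 0≤0, price 784≤1322, miles earned 2043≥827, duration 6.0≤8.4 — dominates D8.
Others (D1, D2, D3, D4, D5, D6, D7) are each worse than D8 on at least one objective.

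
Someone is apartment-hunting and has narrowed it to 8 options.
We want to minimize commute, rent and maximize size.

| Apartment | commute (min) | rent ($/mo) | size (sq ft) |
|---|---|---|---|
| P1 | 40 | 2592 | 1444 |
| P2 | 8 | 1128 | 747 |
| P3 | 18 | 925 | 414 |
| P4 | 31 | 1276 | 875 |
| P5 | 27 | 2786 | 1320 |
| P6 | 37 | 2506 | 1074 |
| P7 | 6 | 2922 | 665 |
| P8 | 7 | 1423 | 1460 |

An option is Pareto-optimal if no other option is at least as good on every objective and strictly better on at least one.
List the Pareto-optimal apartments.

P1: dominated by P8 (commute 7≤40, rent 1423≤2592, size 1460≥1444).
P2: not dominated.
P3: not dominated (best rent).
P4: not dominated.
P5: dominated by P8 (commute 7≤27, rent 1423≤2786, size 1460≥1320).
P6: dominated by P8 (commute 7≤37, rent 1423≤2506, size 1460≥1074).
P7: not dominated (best commute).
P8: not dominated (best size).

P2, P3, P4, P7, P8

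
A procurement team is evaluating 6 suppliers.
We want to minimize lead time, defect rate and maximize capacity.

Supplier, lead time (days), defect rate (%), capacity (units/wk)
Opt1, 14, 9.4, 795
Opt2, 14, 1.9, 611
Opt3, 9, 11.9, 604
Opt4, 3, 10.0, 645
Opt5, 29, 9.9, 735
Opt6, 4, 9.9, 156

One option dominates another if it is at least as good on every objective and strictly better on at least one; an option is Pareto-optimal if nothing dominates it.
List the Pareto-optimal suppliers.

Opt1, Opt2, Opt4, Opt6

Opt1: not dominated (best capacity).
Opt2: not dominated (best defect rate).
Opt3: dominated by Opt4 (lead time 3≤9, defect rate 10.0≤11.9, capacity 645≥604).
Opt4: not dominated (best lead time).
Opt5: dominated by Opt1 (lead time 14≤29, defect rate 9.4≤9.9, capacity 795≥735).
Opt6: not dominated.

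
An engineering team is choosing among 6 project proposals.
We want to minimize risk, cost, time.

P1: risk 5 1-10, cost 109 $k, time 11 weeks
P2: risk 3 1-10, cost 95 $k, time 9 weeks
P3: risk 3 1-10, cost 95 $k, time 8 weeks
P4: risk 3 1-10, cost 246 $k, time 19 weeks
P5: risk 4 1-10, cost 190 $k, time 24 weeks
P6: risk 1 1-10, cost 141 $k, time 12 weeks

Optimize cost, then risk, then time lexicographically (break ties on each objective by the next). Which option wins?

P3

First minimize cost: best is 95, kept {P2, P3}.
Then minimize risk: best is 3, kept {P2, P3}.
Then minimize time: best is 8, kept {P3}.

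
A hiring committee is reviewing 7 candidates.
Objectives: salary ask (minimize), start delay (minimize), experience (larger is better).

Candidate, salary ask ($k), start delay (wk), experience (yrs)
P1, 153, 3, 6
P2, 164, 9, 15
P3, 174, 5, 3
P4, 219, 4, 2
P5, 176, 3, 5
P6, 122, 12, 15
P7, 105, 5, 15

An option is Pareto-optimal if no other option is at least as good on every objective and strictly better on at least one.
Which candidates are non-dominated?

P1, P7

P1: not dominated.
P2: dominated by P7 (salary ask 105≤164, start delay 5≤9, experience 15≥15).
P3: dominated by P1 (salary ask 153≤174, start delay 3≤5, experience 6≥3).
P4: dominated by P1 (salary ask 153≤219, start delay 3≤4, experience 6≥2).
P5: dominated by P1 (salary ask 153≤176, start delay 3≤3, experience 6≥5).
P6: dominated by P7 (salary ask 105≤122, start delay 5≤12, experience 15≥15).
P7: not dominated (best salary ask).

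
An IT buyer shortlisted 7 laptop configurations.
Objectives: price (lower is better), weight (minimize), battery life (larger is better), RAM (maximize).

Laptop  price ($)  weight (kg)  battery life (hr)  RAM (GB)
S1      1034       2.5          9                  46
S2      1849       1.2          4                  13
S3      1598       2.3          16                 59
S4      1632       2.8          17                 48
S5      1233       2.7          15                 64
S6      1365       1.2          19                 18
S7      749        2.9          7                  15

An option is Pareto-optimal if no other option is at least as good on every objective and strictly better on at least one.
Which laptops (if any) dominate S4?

none

S1: worse on battery life (9 vs 17).
S2: worse on price (1849 vs 1632).
S3: worse on battery life (16 vs 17).
S5: worse on battery life (15 vs 17).
S6: worse on RAM (18 vs 48).
S7: worse on weight (2.9 vs 2.8).
No option dominates S4.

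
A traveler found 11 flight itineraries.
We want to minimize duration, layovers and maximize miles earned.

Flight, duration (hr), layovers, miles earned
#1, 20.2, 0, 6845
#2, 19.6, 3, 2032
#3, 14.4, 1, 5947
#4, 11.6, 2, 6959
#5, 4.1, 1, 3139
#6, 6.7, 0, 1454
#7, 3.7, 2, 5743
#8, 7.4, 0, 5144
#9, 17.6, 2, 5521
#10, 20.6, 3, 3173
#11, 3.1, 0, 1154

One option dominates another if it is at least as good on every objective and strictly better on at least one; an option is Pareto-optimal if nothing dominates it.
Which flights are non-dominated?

#1, #3, #4, #5, #6, #7, #8, #11

#1: not dominated.
#2: dominated by #3 (duration 14.4≤19.6, layovers 1≤3, miles earned 5947≥2032).
#3: not dominated.
#4: not dominated (best miles earned).
#5: not dominated.
#6: not dominated.
#7: not dominated.
#8: not dominated.
#9: dominated by #3 (duration 14.4≤17.6, layovers 1≤2, miles earned 5947≥5521).
#10: dominated by #1 (duration 20.2≤20.6, layovers 0≤3, miles earned 6845≥3173).
#11: not dominated (best duration).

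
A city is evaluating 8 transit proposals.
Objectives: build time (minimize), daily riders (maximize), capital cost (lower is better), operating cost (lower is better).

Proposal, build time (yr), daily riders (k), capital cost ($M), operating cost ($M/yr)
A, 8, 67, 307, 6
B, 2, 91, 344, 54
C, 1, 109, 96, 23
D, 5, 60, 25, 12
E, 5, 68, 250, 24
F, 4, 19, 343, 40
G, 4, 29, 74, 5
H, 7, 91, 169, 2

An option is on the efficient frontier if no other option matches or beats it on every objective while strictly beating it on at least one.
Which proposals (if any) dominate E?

C

C: build time 1≤5, daily riders 109≥68, capital cost 96≤250, operating cost 23≤24 — dominates E.
Others (A, B, D, F, G, H) are each worse than E on at least one objective.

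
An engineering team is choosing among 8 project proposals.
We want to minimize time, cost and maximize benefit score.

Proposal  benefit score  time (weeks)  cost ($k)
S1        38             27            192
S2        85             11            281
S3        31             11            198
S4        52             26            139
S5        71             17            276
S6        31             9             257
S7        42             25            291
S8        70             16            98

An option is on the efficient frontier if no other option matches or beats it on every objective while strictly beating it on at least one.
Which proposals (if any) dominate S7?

S2, S5, S8

S2: benefit score 85≥42, time 11≤25, cost 281≤291 — dominates S7.
S5: benefit score 71≥42, time 17≤25, cost 276≤291 — dominates S7.
S8: benefit score 70≥42, time 16≤25, cost 98≤291 — dominates S7.
Others (S1, S3, S4, S6) are each worse than S7 on at least one objective.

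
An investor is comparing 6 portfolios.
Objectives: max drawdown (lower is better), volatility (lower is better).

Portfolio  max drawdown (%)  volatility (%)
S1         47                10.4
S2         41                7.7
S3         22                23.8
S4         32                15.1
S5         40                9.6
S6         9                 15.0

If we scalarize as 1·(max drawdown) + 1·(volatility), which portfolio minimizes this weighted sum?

S1: 1·47 + 1·10.4 = 57.4
S2: 1·41 + 1·7.7 = 48.7
S3: 1·22 + 1·23.8 = 45.8
S4: 1·32 + 1·15.1 = 47.1
S5: 1·40 + 1·9.6 = 49.6
S6: 1·9 + 1·15.0 = 24.0
Lowest: S6 at 24.0.

S6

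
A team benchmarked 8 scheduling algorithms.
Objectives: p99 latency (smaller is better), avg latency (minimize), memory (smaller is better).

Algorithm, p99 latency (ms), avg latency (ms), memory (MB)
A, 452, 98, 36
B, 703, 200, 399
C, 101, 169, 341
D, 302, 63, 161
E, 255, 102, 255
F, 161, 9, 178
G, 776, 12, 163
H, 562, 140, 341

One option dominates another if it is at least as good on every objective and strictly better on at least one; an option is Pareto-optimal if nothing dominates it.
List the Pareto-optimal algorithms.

A: not dominated (best memory).
B: dominated by A (p99 latency 452≤703, avg latency 98≤200, memory 36≤399).
C: not dominated (best p99 latency).
D: not dominated.
E: dominated by F (p99 latency 161≤255, avg latency 9≤102, memory 178≤255).
F: not dominated (best avg latency).
G: not dominated.
H: dominated by A (p99 latency 452≤562, avg latency 98≤140, memory 36≤341).

A, C, D, F, G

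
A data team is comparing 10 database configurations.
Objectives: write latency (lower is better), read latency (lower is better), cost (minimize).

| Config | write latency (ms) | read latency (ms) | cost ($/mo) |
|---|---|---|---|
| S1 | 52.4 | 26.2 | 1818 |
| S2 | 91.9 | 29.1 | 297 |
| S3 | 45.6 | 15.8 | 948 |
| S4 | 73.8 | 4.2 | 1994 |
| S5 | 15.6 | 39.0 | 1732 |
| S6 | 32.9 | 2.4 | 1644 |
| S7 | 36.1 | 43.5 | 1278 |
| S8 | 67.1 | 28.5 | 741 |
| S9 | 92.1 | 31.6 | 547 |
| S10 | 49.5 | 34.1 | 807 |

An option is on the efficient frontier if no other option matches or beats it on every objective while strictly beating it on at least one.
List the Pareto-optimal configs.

S1: dominated by S3 (write latency 45.6≤52.4, read latency 15.8≤26.2, cost 948≤1818).
S2: not dominated (best cost).
S3: not dominated.
S4: dominated by S6 (write latency 32.9≤73.8, read latency 2.4≤4.2, cost 1644≤1994).
S5: not dominated (best write latency).
S6: not dominated (best read latency).
S7: not dominated.
S8: not dominated.
S9: dominated by S2 (write latency 91.9≤92.1, read latency 29.1≤31.6, cost 297≤547).
S10: not dominated.

S2, S3, S5, S6, S7, S8, S10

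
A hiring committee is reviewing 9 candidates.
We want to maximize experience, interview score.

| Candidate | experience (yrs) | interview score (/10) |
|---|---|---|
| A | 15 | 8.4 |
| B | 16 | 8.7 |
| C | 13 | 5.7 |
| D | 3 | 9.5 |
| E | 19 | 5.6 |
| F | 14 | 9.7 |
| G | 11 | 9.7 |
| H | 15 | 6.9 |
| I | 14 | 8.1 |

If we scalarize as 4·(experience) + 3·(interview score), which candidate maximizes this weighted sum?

A: 4·15 + 3·8.4 = 85.2
B: 4·16 + 3·8.7 = 90.1
C: 4·13 + 3·5.7 = 69.1
D: 4·3 + 3·9.5 = 40.5
E: 4·19 + 3·5.6 = 92.8
F: 4·14 + 3·9.7 = 85.1
G: 4·11 + 3·9.7 = 73.1
H: 4·15 + 3·6.9 = 80.7
I: 4·14 + 3·8.1 = 80.3
Highest: E at 92.8.

E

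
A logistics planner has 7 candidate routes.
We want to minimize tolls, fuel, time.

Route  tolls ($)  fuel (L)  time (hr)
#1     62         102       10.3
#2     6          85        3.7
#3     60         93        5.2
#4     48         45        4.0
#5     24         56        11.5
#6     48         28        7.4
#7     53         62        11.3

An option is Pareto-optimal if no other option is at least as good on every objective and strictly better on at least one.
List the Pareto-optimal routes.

#1: dominated by #2 (tolls 6≤62, fuel 85≤102, time 3.7≤10.3).
#2: not dominated (best tolls).
#3: dominated by #2 (tolls 6≤60, fuel 85≤93, time 3.7≤5.2).
#4: not dominated.
#5: not dominated.
#6: not dominated (best fuel).
#7: dominated by #4 (tolls 48≤53, fuel 45≤62, time 4.0≤11.3).

#2, #4, #5, #6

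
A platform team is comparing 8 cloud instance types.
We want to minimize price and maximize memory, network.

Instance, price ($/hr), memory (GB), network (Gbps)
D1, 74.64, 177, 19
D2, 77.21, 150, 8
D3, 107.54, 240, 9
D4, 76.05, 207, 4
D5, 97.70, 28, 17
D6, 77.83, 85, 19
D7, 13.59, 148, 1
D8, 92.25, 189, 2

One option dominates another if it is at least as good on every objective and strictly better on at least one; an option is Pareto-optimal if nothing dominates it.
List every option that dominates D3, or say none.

none

D1: worse on memory (177 vs 240).
D2: worse on memory (150 vs 240).
D4: worse on memory (207 vs 240).
D5: worse on memory (28 vs 240).
D6: worse on memory (85 vs 240).
D7: worse on memory (148 vs 240).
D8: worse on memory (189 vs 240).
No option dominates D3.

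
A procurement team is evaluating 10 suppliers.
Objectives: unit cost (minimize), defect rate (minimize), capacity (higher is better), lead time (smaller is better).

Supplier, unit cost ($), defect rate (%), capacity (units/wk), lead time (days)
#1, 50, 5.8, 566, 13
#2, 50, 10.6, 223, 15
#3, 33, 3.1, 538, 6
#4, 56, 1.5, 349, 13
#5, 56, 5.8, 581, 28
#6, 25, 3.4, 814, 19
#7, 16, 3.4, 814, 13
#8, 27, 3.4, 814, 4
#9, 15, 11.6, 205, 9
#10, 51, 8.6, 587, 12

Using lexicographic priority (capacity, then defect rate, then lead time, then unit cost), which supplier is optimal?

First maximize capacity: best is 814, kept {#6, #7, #8}.
Then minimize defect rate: best is 3.4, kept {#6, #7, #8}.
Then minimize lead time: best is 4, kept {#8}.

#8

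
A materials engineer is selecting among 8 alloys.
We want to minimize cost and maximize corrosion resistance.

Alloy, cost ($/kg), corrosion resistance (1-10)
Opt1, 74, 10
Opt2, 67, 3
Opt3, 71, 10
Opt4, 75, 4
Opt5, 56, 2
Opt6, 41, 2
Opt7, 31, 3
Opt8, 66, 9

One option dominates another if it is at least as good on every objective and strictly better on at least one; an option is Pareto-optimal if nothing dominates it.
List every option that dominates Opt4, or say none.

Opt1: cost 74≤75, corrosion resistance 10≥4 — dominates Opt4.
Opt3: cost 71≤75, corrosion resistance 10≥4 — dominates Opt4.
Opt8: cost 66≤75, corrosion resistance 9≥4 — dominates Opt4.
Others (Opt2, Opt5, Opt6, Opt7) are each worse than Opt4 on at least one objective.

Opt1, Opt3, Opt8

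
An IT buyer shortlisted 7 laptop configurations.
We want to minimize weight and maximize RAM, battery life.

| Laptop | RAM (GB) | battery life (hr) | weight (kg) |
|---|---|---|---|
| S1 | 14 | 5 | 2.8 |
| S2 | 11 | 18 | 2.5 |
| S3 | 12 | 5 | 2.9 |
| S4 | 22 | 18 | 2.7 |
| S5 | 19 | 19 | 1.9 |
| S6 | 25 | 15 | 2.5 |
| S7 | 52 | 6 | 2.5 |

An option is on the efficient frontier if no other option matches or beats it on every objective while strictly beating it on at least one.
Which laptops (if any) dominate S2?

S5

S5: RAM 19≥11, battery life 19≥18, weight 1.9≤2.5 — dominates S2.
Others (S1, S3, S4, S6, S7) are each worse than S2 on at least one objective.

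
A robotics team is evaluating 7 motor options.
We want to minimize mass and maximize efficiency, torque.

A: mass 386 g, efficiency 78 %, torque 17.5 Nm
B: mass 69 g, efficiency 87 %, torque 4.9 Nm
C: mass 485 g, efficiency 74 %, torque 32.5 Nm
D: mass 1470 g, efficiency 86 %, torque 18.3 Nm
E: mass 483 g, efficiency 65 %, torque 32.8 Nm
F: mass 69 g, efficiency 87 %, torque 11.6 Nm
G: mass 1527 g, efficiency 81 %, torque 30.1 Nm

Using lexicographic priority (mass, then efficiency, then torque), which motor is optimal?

First minimize mass: best is 69, kept {B, F}.
Then maximize efficiency: best is 87, kept {B, F}.
Then maximize torque: best is 11.6, kept {F}.

F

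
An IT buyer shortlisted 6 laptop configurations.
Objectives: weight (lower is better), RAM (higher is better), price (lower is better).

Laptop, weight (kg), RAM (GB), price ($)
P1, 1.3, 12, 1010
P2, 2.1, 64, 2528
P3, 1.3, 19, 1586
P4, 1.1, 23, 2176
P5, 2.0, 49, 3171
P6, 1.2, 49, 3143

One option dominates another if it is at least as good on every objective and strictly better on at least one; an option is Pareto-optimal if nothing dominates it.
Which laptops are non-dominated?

P1: not dominated (best price).
P2: not dominated (best RAM).
P3: not dominated.
P4: not dominated (best weight).
P5: dominated by P6 (weight 1.2≤2.0, RAM 49≥49, price 3143≤3171).
P6: not dominated.

P1, P2, P3, P4, P6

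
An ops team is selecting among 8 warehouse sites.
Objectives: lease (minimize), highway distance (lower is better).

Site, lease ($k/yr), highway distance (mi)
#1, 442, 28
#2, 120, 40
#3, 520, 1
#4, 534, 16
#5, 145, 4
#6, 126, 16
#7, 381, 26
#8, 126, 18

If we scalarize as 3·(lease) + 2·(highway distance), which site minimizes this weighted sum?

#1: 3·442 + 2·28 = 1382
#2: 3·120 + 2·40 = 440
#3: 3·520 + 2·1 = 1562
#4: 3·534 + 2·16 = 1634
#5: 3·145 + 2·4 = 443
#6: 3·126 + 2·16 = 410
#7: 3·381 + 2·26 = 1195
#8: 3·126 + 2·18 = 414
Lowest: #6 at 410.

#6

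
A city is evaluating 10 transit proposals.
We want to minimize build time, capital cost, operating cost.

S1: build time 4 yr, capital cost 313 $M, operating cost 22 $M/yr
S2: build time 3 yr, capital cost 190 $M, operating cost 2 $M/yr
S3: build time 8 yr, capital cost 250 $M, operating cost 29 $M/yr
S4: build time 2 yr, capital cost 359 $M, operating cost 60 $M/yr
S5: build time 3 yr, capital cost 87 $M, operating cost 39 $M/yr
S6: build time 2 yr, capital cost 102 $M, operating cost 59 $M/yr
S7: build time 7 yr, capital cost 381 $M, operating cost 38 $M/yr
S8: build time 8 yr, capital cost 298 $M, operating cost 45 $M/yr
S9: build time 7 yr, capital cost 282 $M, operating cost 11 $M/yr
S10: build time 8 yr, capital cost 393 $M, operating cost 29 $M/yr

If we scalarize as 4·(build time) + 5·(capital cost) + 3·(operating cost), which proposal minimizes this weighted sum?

S1: 4·4 + 5·313 + 3·22 = 1647
S2: 4·3 + 5·190 + 3·2 = 968
S3: 4·8 + 5·250 + 3·29 = 1369
S4: 4·2 + 5·359 + 3·60 = 1983
S5: 4·3 + 5·87 + 3·39 = 564
S6: 4·2 + 5·102 + 3·59 = 695
S7: 4·7 + 5·381 + 3·38 = 2047
S8: 4·8 + 5·298 + 3·45 = 1657
S9: 4·7 + 5·282 + 3·11 = 1471
S10: 4·8 + 5·393 + 3·29 = 2084
Lowest: S5 at 564.

S5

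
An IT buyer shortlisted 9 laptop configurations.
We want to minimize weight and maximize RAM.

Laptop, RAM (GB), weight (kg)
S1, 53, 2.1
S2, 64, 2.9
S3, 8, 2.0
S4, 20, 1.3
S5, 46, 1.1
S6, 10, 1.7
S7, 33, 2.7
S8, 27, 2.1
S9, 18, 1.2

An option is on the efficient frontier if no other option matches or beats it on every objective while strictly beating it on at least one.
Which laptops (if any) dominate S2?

none

S1: worse on RAM (53 vs 64).
S3: worse on RAM (8 vs 64).
S4: worse on RAM (20 vs 64).
S5: worse on RAM (46 vs 64).
S6: worse on RAM (10 vs 64).
S7: worse on RAM (33 vs 64).
S8: worse on RAM (27 vs 64).
S9: worse on RAM (18 vs 64).
No option dominates S2.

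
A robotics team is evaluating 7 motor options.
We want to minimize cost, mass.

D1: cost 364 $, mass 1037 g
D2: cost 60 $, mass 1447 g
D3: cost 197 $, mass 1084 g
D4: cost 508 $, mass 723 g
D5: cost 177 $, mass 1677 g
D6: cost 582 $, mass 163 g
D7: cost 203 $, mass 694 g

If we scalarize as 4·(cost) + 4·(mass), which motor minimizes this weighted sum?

D6

D1: 4·364 + 4·1037 = 5604
D2: 4·60 + 4·1447 = 6028
D3: 4·197 + 4·1084 = 5124
D4: 4·508 + 4·723 = 4924
D5: 4·177 + 4·1677 = 7416
D6: 4·582 + 4·163 = 2980
D7: 4·203 + 4·694 = 3588
Lowest: D6 at 2980.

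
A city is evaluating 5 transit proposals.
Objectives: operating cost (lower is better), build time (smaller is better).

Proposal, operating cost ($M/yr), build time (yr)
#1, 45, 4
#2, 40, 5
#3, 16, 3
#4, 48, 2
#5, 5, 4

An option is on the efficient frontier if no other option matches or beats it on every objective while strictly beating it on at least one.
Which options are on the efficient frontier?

#1: dominated by #3 (operating cost 16≤45, build time 3≤4).
#2: dominated by #3 (operating cost 16≤40, build time 3≤5).
#3: not dominated.
#4: not dominated (best build time).
#5: not dominated (best operating cost).

#3, #4, #5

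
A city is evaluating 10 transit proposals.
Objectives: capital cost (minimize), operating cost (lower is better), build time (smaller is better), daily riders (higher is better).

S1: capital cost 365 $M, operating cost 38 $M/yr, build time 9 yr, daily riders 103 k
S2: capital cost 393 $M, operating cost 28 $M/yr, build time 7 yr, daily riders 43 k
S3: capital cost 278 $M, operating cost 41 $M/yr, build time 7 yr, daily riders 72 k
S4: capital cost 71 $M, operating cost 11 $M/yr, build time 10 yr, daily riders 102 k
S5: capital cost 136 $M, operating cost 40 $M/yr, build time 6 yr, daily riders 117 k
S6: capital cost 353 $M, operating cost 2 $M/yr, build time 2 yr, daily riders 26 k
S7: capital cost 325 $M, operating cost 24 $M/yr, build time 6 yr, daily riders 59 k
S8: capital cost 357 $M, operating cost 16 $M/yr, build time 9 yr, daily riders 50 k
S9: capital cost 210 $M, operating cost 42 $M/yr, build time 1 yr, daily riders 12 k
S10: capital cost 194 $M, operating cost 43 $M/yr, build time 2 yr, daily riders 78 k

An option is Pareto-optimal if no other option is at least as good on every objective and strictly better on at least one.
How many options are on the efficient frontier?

8

S1: not dominated.
S2: dominated by S7 (capital cost 325≤393, operating cost 24≤28, build time 6≤7, daily riders 59≥43).
S3: dominated by S5 (capital cost 136≤278, operating cost 40≤41, build time 6≤7, daily riders 117≥72).
S4: not dominated (best capital cost).
S5: not dominated (best daily riders).
S6: not dominated (best operating cost).
S7: not dominated.
S8: not dominated.
S9: not dominated (best build time).
S10: not dominated.
Pareto-optimal: S1, S4, S5, S6, S7, S8, S9, S10 → 8.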